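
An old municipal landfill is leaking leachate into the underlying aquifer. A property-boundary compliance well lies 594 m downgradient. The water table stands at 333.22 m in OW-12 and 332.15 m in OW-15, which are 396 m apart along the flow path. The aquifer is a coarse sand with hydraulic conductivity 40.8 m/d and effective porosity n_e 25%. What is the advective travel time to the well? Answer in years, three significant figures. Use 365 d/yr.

3.69 years

Hydraulic gradient i = (333.22 − 332.15) / 396 = 1.07 / 396 = 0.002702
Darcy flux q = K·i = 40.8 × 0.002702 = 0.1102 m/d
Average linear velocity = 0.1102 / 0.25 = 0.4410 m/d
t = L / v = 594 / 0.4410 = 1347 d
   = 1347 / 365 = 3.69 yr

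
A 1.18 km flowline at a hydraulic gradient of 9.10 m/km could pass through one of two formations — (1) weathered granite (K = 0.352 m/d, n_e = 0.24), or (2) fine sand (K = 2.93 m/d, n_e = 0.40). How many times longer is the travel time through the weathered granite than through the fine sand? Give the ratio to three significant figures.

4.99

Unit 1 (weathered granite): v = 0.352×0.0091/0.24 = 0.01335 m/d, t = 1180/0.01335 = 88410 d
Unit 2 (fine sand): v = 2.93×0.0091/0.40 = 0.06666 m/d, t = 1180/0.06666 = 17700 d
t(weathered granite) / t(fine sand) = 88410/17700 = 4.99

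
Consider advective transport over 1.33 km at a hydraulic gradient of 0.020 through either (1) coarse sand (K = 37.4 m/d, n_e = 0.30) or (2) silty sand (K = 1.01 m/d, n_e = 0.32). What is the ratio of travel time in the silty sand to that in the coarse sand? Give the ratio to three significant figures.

39.5

Unit 1 (coarse sand): v = 37.4×0.020/0.30 = 2.493 m/d, t = 1330/2.493 = 533.4 d
Unit 2 (silty sand): v = 1.01×0.020/0.32 = 0.06313 m/d, t = 1330/0.06313 = 21070 d
t(silty sand) / t(coarse sand) = 21070/533.4 = 39.5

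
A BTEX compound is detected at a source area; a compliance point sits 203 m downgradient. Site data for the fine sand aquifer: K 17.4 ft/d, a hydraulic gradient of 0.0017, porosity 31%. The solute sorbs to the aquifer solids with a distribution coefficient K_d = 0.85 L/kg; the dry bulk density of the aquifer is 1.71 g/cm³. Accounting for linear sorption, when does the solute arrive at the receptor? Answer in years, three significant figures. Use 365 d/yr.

109 years

K = 17.4 ft/d × 0.3048 = 5.304 m/d
Specific discharge q = 5.304 × 0.0017 = 0.009016 m/d
Average linear velocity = 0.009016 / 0.31 = 0.02908 m/d
Retardation R = 1 + ρ_b·K_d/n = 1 + 1.71×0.85/0.31 = 5.689
Contaminant velocity v_c = v/R = 0.02908/5.689 = 0.005113 m/d
t = L/v_c = 203/0.005113 = 39710 d
   = 39710/365 = 109 yr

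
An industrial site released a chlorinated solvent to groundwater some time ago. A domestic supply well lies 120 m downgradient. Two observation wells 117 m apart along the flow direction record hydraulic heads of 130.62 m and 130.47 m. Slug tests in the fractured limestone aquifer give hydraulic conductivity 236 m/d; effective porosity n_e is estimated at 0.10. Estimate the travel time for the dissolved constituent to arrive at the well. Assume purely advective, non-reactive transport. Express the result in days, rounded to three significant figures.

Hydraulic gradient i = (130.62 − 130.47) / 117 = 0.15 / 117 = 0.001282
q = Ki = 236 × 0.001282 = 0.3026 m/d
Average linear velocity = 0.3026 / 0.10 = 3.026 m/d
t = L / v = 120 / 3.026 = 39.66 d

39.7 days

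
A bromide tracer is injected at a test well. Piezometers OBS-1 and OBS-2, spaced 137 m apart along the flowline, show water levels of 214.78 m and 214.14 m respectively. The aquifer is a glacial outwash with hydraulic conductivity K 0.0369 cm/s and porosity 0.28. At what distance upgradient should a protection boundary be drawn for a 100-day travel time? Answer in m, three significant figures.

Hydraulic gradient i = (214.78 − 214.14) / 137 = 0.64 / 137 = 0.004672
K = 0.0369 cm/s × 864 = 31.88 m/d
Specific discharge q = 31.88 × 0.004672 = 0.1489 m/d
Seepage velocity v = q / n = 0.1489 / 0.28 = 0.5319 m/d
L = v × T = 0.5319 × 100 = 53.19 m

53.2 m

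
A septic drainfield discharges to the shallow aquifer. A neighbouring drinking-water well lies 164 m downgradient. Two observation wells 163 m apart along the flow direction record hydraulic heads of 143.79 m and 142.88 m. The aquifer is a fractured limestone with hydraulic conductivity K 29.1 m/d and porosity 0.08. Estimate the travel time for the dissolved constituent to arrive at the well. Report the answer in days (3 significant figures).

80.8 days

Hydraulic gradient i = (143.79 − 142.88) / 163 = 0.91 / 163 = 0.005583
q = Ki = 29.1 × 0.005583 = 0.1625 m/d
v = Ki/n = 29.1·0.005583/0.08 = 2.031 m/d
t = L / v = 164 / 2.031 = 80.76 d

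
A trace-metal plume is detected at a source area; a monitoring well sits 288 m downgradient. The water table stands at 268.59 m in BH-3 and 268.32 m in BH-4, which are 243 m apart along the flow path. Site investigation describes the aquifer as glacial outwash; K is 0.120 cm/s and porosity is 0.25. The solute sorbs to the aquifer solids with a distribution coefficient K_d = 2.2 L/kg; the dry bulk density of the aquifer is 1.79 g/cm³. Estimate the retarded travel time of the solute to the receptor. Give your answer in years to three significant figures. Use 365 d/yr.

28.7 years

Hydraulic gradient i = (268.59 − 268.32) / 243 = 0.27 / 243 = 0.001111
K = 0.120 cm/s × 864 = 103.7 m/d
Specific discharge q = 103.7 × 0.001111 = 0.1152 m/d
v_s = q/n_e = 0.1152/0.25 = 0.4608 m/d
Retardation R = 1 + ρ_b·K_d/n = 1 + 1.79×2.2/0.25 = 16.75
Contaminant velocity v_c = v/R = 0.4608/16.75 = 0.02751 m/d
t = L/v_c = 288/0.02751 = 10470 d
   = 10470/365 = 28.7 yr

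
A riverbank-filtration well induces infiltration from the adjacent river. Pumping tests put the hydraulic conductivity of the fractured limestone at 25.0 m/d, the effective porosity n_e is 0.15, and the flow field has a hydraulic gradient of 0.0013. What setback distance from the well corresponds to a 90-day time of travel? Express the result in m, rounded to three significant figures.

19.5 m

Specific discharge q = 25.0 × 0.0013 = 0.03250 m/d
Average linear velocity = 0.03250 / 0.15 = 0.2167 m/d
L = v × T = 0.2167 × 90 = 19.50 m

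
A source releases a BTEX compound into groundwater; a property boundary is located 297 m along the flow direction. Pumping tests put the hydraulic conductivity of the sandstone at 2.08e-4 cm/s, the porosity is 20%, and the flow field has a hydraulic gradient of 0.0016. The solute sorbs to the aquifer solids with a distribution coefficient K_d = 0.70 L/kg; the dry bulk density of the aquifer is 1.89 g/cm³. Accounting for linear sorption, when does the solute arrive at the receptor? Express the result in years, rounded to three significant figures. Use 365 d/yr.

4310 years

K = 2.08e-4 cm/s × 864 = 0.1797 m/d
Darcy flux q = K·i = 0.1797 × 0.0016 = 2.875e-4 m/d
v_s = q/n_e = 2.875e-4/0.20 = 0.001438 m/d
Retardation R = 1 + ρ_b·K_d/n = 1 + 1.89×0.70/0.20 = 7.615
Contaminant velocity v_c = v/R = 0.001438/7.615 = 1.888e-4 m/d
t = L/v_c = 297/1.888e-4 = 1.573e6 d
   = 1.573e6/365 = 4310 yr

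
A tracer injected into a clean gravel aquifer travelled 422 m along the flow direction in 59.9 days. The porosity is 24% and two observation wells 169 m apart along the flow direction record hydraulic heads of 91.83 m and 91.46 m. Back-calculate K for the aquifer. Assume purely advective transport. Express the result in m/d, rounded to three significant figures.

772 m/d

Hydraulic gradient i = (91.83 − 91.46) / 169 = 0.37 / 169 = 0.002189
v = L / t = 422 / 59.9 = 7.045 m/d
K = v · n / i = 7.045 × 0.24 / 0.002189 = 772 m/d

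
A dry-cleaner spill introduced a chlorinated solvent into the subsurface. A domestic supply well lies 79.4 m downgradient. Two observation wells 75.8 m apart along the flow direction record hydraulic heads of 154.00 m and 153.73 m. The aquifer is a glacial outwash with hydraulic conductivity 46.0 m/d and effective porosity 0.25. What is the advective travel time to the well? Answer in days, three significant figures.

121 days

Hydraulic gradient i = (154.00 − 153.73) / 75.8 = 0.27 / 75.8 = 0.003562
Darcy flux q = K·i = 46.0 × 0.003562 = 0.1639 m/d
v = Ki/n = 46.0·0.003562/0.25 = 0.6554 m/d
t = L / v = 79.4 / 0.6554 = 121.1 d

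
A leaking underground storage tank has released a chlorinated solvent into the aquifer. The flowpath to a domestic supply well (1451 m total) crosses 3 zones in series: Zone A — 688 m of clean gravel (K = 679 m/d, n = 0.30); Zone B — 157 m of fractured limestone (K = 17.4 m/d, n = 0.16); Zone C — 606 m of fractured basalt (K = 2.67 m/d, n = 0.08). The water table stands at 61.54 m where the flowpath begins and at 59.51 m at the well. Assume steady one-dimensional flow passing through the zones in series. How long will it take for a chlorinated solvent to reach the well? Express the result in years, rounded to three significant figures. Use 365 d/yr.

Total head drop ΔH = 61.54 − 59.51 = 2.03 m
Continuity: the same q passes through each zone, so ΔH = q·Σ(L_j/K_j) — the zones act as resistances in series.
Σ(L/K) = 688/679 + 157/17.4 + 606/2.67 = 1.013 + 9.023 + 227.0 = 237.0 d
q = ΔH / Σ(L/K) = 2.03 / 237.0 = 0.008565 m/d (same in every zone)
Zone A: v = q/n = 0.008565/0.30 = 0.02855 m/d → t_A = 688/0.02855 = 24100 d
Zone B: v = q/n = 0.008565/0.16 = 0.05353 m/d → t_B = 157/0.05353 = 2933 d
Zone C: v = q/n = 0.008565/0.08 = 0.1071 m/d → t_C = 606/0.1071 = 5660 d
Total t = 24100 + 2933 + 5660 = 32690 d
   = 32690 / 365 = 89.6 yr

89.6 years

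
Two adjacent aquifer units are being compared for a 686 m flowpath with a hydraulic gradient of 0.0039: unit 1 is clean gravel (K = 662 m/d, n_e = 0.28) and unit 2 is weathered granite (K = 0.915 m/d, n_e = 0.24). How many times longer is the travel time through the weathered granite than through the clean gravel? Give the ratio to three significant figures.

Unit 1 (clean gravel): v = 662×0.0039/0.28 = 9.221 m/d, t = 686/9.221 = 74.40 d
Unit 2 (weathered granite): v = 0.915×0.0039/0.24 = 0.01487 m/d, t = 686/0.01487 = 46140 d
t(weathered granite) / t(clean gravel) = 46140/74.40 = 620

620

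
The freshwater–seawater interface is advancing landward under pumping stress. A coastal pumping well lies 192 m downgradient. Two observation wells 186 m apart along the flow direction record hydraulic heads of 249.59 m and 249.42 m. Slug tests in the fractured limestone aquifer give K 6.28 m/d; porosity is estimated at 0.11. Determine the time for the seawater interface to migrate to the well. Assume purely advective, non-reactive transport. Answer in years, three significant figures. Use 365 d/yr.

Hydraulic gradient i = (249.59 − 249.42) / 186 = 0.17 / 186 = 9.140e-4
q = Ki = 6.28 × 9.140e-4 = 0.005740 m/d
v = Ki/n = 6.28·9.140e-4/0.11 = 0.05218 m/d
t = L / v = 192 / 0.05218 = 3680 d
   = 3680 / 365 = 10.1 yr

10.1 years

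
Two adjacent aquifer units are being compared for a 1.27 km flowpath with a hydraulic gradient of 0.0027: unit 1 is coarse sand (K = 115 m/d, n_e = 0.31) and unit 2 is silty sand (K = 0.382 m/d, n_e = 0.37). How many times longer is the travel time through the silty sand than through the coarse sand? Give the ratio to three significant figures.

359

Unit 1 (coarse sand): v = 115×0.0027/0.31 = 1.002 m/d, t = 1270/1.002 = 1268 d
Unit 2 (silty sand): v = 0.382×0.0027/0.37 = 0.002788 m/d, t = 1270/0.002788 = 455600 d
t(silty sand) / t(coarse sand) = 455600/1268 = 359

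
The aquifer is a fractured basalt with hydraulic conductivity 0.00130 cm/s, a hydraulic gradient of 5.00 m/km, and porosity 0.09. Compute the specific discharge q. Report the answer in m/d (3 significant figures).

0.00562 m/d

K = 0.00130 cm/s × 864 = 1.123 m/d
q = Ki = 1.123 × 0.0050 = 0.005616 m/d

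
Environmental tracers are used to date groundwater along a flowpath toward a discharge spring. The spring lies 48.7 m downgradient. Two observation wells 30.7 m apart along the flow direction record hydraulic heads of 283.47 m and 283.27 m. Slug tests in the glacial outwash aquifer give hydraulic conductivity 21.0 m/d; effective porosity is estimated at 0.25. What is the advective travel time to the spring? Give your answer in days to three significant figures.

89.0 days

Hydraulic gradient i = (283.47 − 283.27) / 30.7 = 0.20 / 30.7 = 0.006515
q = Ki = 21.0 × 0.006515 = 0.1368 m/d
Seepage velocity v = q / n = 0.1368 / 0.25 = 0.5472 m/d
t = L / v = 48.7 / 0.5472 = 88.99 d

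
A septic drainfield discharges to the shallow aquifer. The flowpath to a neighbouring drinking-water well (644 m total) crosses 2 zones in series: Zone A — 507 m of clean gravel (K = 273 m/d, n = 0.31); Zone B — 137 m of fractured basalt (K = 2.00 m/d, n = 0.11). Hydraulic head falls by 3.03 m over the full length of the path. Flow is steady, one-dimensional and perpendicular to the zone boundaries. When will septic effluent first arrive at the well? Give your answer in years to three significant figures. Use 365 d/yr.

Continuity: the same q passes through each zone, so ΔH = q·Σ(L_j/K_j) — the zones act as resistances in series.
Σ(L/K) = 507/273 + 137/2.00 = 1.857 + 68.50 = 70.36 d
q = ΔH / Σ(L/K) = 3.03 / 70.36 = 0.04307 m/d (same in every zone)
Zone A: v = q/n = 0.04307/0.31 = 0.1389 m/d → t_A = 507/0.1389 = 3650 d
Zone B: v = q/n = 0.04307/0.11 = 0.3915 m/d → t_B = 137/0.3915 = 349.9 d
Total t = 3650 + 349.9 = 3999 d
   = 3999 / 365 = 11.0 yr

11.0 years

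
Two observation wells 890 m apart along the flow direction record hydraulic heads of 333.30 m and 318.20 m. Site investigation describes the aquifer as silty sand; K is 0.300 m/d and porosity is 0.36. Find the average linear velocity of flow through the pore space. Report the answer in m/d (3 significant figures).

0.0141 m/d

Hydraulic gradient i = (333.30 − 318.20) / 890 = 15.10 / 890 = 0.01697
Darcy flux q = K·i = 0.300 × 0.01697 = 0.005090 m/d
Average linear velocity = 0.005090 / 0.36 = 0.01414 m/d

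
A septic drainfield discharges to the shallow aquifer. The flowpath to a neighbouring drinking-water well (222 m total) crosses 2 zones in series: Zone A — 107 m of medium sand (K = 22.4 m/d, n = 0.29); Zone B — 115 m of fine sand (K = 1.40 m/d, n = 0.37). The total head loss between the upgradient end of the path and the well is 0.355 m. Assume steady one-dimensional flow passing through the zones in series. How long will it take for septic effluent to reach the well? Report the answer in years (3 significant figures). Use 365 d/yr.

Continuity: the same q passes through each zone, so ΔH = q·Σ(L_j/K_j) — the zones act as resistances in series.
Σ(L/K) = 107/22.4 + 115/1.40 = 4.777 + 82.14 = 86.92 d
q = ΔH / Σ(L/K) = 0.355 / 86.92 = 0.004084 m/d (same in every zone)
Zone A: v = q/n = 0.004084/0.29 = 0.01408 m/d → t_A = 107/0.01408 = 7598 d
Zone B: v = q/n = 0.004084/0.37 = 0.01104 m/d → t_B = 115/0.01104 = 10420 d
Total t = 7598 + 10420 = 18020 d
   = 18020 / 365 = 49.4 yr

49.4 years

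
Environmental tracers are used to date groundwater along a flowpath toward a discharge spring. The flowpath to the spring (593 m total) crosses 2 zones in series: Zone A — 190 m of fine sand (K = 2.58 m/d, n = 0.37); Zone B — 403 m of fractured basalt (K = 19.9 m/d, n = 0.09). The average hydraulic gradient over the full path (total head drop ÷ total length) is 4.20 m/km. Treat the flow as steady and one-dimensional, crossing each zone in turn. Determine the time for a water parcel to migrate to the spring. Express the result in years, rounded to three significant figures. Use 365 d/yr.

11.0 years

For zones in series the flux q is common to all zones; the equivalent conductivity is the harmonic (thickness-weighted) mean, K_eq = L_total / Σ(L_j/K_j).
Σ(L/K) = 190/2.58 + 403/19.9 = 73.64 + 20.25 = 93.89 d
K_eq = L_total / Σ(L/K) = 593 / 93.89 = 6.316 m/d
q = K_eq · i = 6.316 × 0.0042 = 0.02653 m/d (same in every zone)
Zone A: v = q/n = 0.02653/0.37 = 0.07169 m/d → t_A = 190/0.07169 = 2650 d
Zone B: v = q/n = 0.02653/0.09 = 0.2947 m/d → t_B = 403/0.2947 = 1367 d
Total t = 2650 + 1367 = 4018 d
   = 4018 / 365 = 11.0 yr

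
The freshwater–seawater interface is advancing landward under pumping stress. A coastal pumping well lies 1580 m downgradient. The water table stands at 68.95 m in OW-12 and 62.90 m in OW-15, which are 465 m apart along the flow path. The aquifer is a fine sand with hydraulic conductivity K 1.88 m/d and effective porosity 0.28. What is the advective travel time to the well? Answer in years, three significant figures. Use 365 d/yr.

Hydraulic gradient i = (68.95 − 62.90) / 465 = 6.05 / 465 = 0.01301
Darcy flux q = K·i = 1.88 × 0.01301 = 0.02446 m/d
v_s = q/n_e = 0.02446/0.28 = 0.08736 m/d
t = L / v = 1580 / 0.08736 = 18090 d
   = 18090 / 365 = 49.6 yr

49.6 years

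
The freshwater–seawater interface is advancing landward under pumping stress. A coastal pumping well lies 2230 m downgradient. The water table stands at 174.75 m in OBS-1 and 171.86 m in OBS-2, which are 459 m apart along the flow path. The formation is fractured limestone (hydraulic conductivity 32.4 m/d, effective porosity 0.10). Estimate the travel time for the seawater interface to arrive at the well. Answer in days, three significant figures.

Hydraulic gradient i = (174.75 − 171.86) / 459 = 2.89 / 459 = 0.006296
Specific discharge q = 32.4 × 0.006296 = 0.2040 m/d
v = Ki/n = 32.4·0.006296/0.10 = 2.040 m/d
t = L / v = 2230 / 2.040 = 1093 d

1090 days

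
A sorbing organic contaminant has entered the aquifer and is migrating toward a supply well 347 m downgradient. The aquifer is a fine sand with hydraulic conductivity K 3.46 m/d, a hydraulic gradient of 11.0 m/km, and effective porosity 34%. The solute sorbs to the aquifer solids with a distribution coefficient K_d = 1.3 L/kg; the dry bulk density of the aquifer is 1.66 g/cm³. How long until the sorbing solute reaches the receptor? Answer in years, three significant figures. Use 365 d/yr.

q = Ki = 3.46 × 0.011 = 0.03806 m/d
v = Ki/n = 3.46·0.011/0.34 = 0.1119 m/d
Retardation R = 1 + ρ_b·K_d/n = 1 + 1.66×1.3/0.34 = 7.347
Contaminant velocity v_c = v/R = 0.1119/7.347 = 0.01524 m/d
t = L/v_c = 347/0.01524 = 22770 d
   = 22770/365 = 62.4 yr

62.4 years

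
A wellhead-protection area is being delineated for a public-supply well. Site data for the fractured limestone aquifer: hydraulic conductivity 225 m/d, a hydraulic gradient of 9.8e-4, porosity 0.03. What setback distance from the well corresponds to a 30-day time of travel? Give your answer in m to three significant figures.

221 m

Darcy flux q = K·i = 225 × 9.8e-4 = 0.2205 m/d
Seepage velocity v = q / n = 0.2205 / 0.03 = 7.350 m/d
L = v × T = 7.350 × 30 = 220.5 m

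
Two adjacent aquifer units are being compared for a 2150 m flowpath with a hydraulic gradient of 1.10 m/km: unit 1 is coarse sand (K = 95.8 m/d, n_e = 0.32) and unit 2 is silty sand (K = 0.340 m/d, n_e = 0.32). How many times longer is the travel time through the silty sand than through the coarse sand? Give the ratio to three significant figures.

282

Unit 1 (coarse sand): v = 95.8×0.0011/0.32 = 0.3293 m/d, t = 2150/0.3293 = 6529 d
Unit 2 (silty sand): v = 0.340×0.0011/0.32 = 0.001169 m/d, t = 2150/0.001169 = 1.840e6 d
t(silty sand) / t(coarse sand) = 1.840e6/6529 = 282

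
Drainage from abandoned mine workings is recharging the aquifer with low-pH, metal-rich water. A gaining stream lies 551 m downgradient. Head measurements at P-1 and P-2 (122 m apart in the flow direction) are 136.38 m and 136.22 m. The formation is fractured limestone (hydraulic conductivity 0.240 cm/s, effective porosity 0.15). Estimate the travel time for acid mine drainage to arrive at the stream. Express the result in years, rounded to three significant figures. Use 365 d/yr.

Hydraulic gradient i = (136.38 − 136.22) / 122 = 0.16 / 122 = 0.001311
K = 0.240 cm/s × 864 = 207.4 m/d
q = Ki = 207.4 × 0.001311 = 0.2719 m/d
Seepage velocity v = q / n = 0.2719 / 0.15 = 1.813 m/d
t = L / v = 551 / 1.813 = 303.9 d
   = 303.9 / 365 = 0.833 yr

0.833 years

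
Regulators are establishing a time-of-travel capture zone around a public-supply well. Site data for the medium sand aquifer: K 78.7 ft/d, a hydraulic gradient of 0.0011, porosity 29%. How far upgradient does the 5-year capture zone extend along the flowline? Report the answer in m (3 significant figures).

166 m

K = 78.7 ft/d × 0.3048 = 23.99 m/d
Darcy flux q = K·i = 23.99 × 0.0011 = 0.02639 m/d
v = Ki/n = 23.99·0.0011/0.29 = 0.09099 m/d
T = 5 yr × 365 = 1825 d
L = v × T = 0.09099 × 1825 = 166.1 m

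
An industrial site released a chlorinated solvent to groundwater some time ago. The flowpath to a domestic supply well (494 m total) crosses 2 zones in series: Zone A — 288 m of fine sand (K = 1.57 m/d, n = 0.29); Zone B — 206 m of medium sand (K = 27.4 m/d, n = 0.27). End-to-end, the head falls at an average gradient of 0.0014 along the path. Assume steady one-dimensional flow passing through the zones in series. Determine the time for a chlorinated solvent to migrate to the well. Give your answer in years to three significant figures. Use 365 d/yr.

105 years

Steady 1-D flow in series ⇒ the Darcy flux q is identical in every zone and the zone head losses add (resistances L/K in series).
Σ(L/K) = 288/1.57 + 206/27.4 = 183.4 + 7.518 = 191.0 d
K_eq = L_total / Σ(L/K) = 494 / 191.0 = 2.587 m/d
q = K_eq · i = 2.587 × 0.0014 = 0.003622 m/d (same in every zone)
Zone A: v = q/n = 0.003622/0.29 = 0.01249 m/d → t_A = 288/0.01249 = 23060 d
Zone B: v = q/n = 0.003622/0.27 = 0.01341 m/d → t_B = 206/0.01341 = 15360 d
Total t = 23060 + 15360 = 38420 d
   = 38420 / 365 = 105 yr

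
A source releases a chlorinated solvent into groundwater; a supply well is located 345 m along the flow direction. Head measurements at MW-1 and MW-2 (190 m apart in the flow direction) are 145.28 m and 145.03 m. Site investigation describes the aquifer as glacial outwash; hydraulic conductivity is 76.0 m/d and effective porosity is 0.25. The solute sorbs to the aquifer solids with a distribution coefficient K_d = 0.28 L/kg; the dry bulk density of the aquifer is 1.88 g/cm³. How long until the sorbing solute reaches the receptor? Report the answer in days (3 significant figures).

2680 days

Hydraulic gradient i = (145.28 − 145.03) / 190 = 0.25 / 190 = 0.001316
Darcy flux q = K·i = 76.0 × 0.001316 = 0.1000 m/d
Seepage velocity v = q / n = 0.1000 / 0.25 = 0.4000 m/d
Retardation R = 1 + ρ_b·K_d/n = 1 + 1.88×0.28/0.25 = 3.106
Contaminant velocity v_c = v/R = 0.4000/3.106 = 0.1288 m/d
t = L/v_c = 345/0.1288 = 2679 d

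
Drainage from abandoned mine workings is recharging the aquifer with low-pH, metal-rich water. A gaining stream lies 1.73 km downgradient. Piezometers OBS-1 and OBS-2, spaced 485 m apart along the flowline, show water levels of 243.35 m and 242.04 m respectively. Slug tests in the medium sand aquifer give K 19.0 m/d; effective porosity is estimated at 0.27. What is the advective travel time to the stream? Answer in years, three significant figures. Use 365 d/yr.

24.9 years

Hydraulic gradient i = (243.35 − 242.04) / 485 = 1.31 / 485 = 0.002701
q = Ki = 19.0 × 0.002701 = 0.05132 m/d
v_s = q/n_e = 0.05132/0.27 = 0.1901 m/d
L = 1.73 km = 1730 m
t = L / v = 1730 / 0.1901 = 9102 d
   = 9102 / 365 = 24.9 yr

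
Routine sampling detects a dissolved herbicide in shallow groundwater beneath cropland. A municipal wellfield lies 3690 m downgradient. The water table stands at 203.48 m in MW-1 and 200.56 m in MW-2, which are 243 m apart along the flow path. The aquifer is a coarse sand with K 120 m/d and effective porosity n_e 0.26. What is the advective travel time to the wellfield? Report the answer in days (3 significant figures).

Hydraulic gradient i = (203.48 − 200.56) / 243 = 2.92 / 243 = 0.01202
Specific discharge q = 120 × 0.01202 = 1.442 m/d
Average linear velocity = 1.442 / 0.26 = 5.546 m/d
t = L / v = 3690 / 5.546 = 665.3 d

665 days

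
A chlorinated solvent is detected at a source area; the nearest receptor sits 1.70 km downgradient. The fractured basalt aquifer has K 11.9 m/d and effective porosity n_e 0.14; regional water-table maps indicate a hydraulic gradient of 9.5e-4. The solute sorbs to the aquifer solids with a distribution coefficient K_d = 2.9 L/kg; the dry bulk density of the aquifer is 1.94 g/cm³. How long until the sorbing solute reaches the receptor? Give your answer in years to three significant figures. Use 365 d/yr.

Specific discharge q = 11.9 × 9.5e-4 = 0.01131 m/d
v = Ki/n = 11.9·9.5e-4/0.14 = 0.08075 m/d
Retardation R = 1 + ρ_b·K_d/n = 1 + 1.94×2.9/0.14 = 41.19
Contaminant velocity v_c = v/R = 0.08075/41.19 = 0.001961 m/d
L = 1.70 km = 1700 m
t = L/v_c = 1700/0.001961 = 867100 d
   = 867100/365 = 2380 yr

2380 years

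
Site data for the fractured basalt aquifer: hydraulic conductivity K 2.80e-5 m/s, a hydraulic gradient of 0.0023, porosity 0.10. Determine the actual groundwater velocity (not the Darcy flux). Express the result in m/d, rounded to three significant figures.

K = 2.80e-5 m/s × 86400 s/d = 2.419 m/d
q = Ki = 2.419 × 0.0023 = 0.005564 m/d
Average linear velocity = 0.005564 / 0.10 = 0.05564 m/d

0.0556 m/d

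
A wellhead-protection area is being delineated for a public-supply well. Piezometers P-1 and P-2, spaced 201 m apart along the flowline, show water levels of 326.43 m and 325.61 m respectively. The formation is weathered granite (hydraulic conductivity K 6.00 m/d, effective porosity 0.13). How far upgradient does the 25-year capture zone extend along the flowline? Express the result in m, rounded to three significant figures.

Hydraulic gradient i = (326.43 − 325.61) / 201 = 0.82 / 201 = 0.004080
Specific discharge q = 6.00 × 0.004080 = 0.02448 m/d
Average linear velocity = 0.02448 / 0.13 = 0.1883 m/d
T = 25 yr × 365 = 9125 d
L = v × T = 0.1883 × 9125 = 1718 m

1720 m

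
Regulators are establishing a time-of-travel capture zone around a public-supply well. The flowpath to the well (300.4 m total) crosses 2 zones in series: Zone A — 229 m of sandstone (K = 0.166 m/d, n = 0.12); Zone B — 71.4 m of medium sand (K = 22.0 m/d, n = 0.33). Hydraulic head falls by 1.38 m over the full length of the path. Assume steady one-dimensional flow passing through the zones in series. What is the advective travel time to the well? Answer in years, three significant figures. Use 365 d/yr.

Continuity: the same q passes through each zone, so ΔH = q·Σ(L_j/K_j) — the zones act as resistances in series.
Σ(L/K) = 229/0.166 + 71.4/22.0 = 1380 + 3.245 = 1383 d
q = ΔH / Σ(L/K) = 1.38 / 1383 = 9.980e-4 m/d (same in every zone)
Zone A: v = q/n = 9.980e-4/0.12 = 0.008317 m/d → t_A = 229/0.008317 = 27540 d
Zone B: v = q/n = 9.980e-4/0.33 = 0.003024 m/d → t_B = 71.4/0.003024 = 23610 d
Total t = 27540 + 23610 = 51140 d
   = 51140 / 365 = 140 yr

140 years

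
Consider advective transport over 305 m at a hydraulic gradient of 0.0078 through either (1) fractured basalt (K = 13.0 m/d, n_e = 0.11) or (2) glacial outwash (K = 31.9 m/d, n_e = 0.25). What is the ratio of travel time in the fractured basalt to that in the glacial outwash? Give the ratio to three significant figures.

1.08

Unit 1 (fractured basalt): v = 13.0×0.0078/0.11 = 0.9218 m/d, t = 305/0.9218 = 330.9 d
Unit 2 (glacial outwash): v = 31.9×0.0078/0.25 = 0.9953 m/d, t = 305/0.9953 = 306.4 d
t(fractured basalt) / t(glacial outwash) = 330.9/306.4 = 1.08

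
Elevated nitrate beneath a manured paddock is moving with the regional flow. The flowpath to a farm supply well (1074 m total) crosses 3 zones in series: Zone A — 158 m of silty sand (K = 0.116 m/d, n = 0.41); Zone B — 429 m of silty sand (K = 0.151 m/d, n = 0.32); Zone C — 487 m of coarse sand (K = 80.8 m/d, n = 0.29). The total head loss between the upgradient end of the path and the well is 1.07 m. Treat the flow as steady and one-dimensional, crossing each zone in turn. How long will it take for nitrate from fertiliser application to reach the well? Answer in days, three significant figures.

Steady 1-D flow in series ⇒ the Darcy flux q is identical in every zone and the zone head losses add (resistances L/K in series).
Σ(L/K) = 158/0.116 + 429/0.151 + 487/80.8 = 1362 + 2841 + 6.027 = 4209 d
q = ΔH / Σ(L/K) = 1.07 / 4209 = 2.542e-4 m/d (same in every zone)
Zone A: v = q/n = 2.542e-4/0.41 = 6.200e-4 m/d → t_A = 158/6.200e-4 = 254800 d
Zone B: v = q/n = 2.542e-4/0.32 = 7.944e-4 m/d → t_B = 429/7.944e-4 = 540000 d
Zone C: v = q/n = 2.542e-4/0.29 = 8.766e-4 m/d → t_C = 487/8.766e-4 = 555600 d
Total t = 254800 + 540000 + 555600 = 1.350e6 d

1.35e6 days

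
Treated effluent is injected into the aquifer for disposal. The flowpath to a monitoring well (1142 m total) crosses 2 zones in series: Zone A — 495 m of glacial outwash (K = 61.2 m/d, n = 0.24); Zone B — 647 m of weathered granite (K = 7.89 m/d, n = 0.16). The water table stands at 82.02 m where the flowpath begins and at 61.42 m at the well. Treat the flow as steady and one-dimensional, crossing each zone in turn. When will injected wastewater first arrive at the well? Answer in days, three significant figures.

972 days

Total head drop ΔH = 82.02 − 61.42 = 20.60 m
Steady 1-D flow in series ⇒ the Darcy flux q is identical in every zone and the zone head losses add (resistances L/K in series).
Σ(L/K) = 495/61.2 + 647/7.89 = 8.088 + 82.00 = 90.09 d
q = ΔH / Σ(L/K) = 20.60 / 90.09 = 0.2287 m/d (same in every zone)
Zone A: v = q/n = 0.2287/0.24 = 0.9527 m/d → t_A = 495/0.9527 = 519.6 d
Zone B: v = q/n = 0.2287/0.16 = 1.429 m/d → t_B = 647/1.429 = 452.7 d
Total t = 519.6 + 452.7 = 972.3 d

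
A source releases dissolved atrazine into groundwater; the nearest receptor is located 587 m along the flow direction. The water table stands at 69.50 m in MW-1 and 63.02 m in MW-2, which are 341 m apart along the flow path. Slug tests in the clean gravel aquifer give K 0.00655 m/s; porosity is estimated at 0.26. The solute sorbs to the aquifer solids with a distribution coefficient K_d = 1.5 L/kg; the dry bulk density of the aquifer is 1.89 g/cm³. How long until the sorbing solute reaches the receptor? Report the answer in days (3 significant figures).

169 days

Hydraulic gradient i = (69.50 − 63.02) / 341 = 6.48 / 341 = 0.01900
K = 0.00655 m/s × 86400 s/d = 565.9 m/d
q = Ki = 565.9 × 0.01900 = 10.75 m/d
Average linear velocity = 10.75 / 0.26 = 41.36 m/d
Retardation R = 1 + ρ_b·K_d/n = 1 + 1.89×1.5/0.26 = 11.90
Contaminant velocity v_c = v/R = 41.36/11.90 = 3.475 m/d
t = L/v_c = 587/3.475 = 168.9 d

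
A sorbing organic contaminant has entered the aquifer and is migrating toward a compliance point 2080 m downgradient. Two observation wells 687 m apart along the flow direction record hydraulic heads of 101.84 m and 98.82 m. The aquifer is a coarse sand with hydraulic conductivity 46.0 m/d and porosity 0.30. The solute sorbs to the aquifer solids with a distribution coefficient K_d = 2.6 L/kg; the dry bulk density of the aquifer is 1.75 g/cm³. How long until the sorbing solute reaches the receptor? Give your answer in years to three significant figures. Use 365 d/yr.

Hydraulic gradient i = (101.84 − 98.82) / 687 = 3.02 / 687 = 0.004396
Specific discharge q = 46.0 × 0.004396 = 0.2022 m/d
v = Ki/n = 46.0·0.004396/0.30 = 0.6740 m/d
Retardation R = 1 + ρ_b·K_d/n = 1 + 1.75×2.6/0.30 = 16.17
Contaminant velocity v_c = v/R = 0.6740/16.17 = 0.04169 m/d
t = L/v_c = 2080/0.04169 = 49890 d
   = 49890/365 = 137 yr

137 years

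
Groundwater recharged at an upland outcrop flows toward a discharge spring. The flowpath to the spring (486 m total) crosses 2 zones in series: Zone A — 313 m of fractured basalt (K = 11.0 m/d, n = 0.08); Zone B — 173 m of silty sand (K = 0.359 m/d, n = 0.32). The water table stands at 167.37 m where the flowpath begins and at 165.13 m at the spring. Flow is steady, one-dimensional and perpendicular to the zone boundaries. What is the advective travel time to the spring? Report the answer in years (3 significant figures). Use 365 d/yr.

Total head drop ΔH = 167.37 − 165.13 = 2.24 m
Continuity: the same q passes through each zone, so ΔH = q·Σ(L_j/K_j) — the zones act as resistances in series.
Σ(L/K) = 313/11.0 + 173/0.359 = 28.45 + 481.9 = 510.3 d
q = ΔH / Σ(L/K) = 2.24 / 510.3 = 0.004389 m/d (same in every zone)
Zone A: v = q/n = 0.004389/0.08 = 0.05486 m/d → t_A = 313/0.05486 = 5705 d
Zone B: v = q/n = 0.004389/0.32 = 0.01372 m/d → t_B = 173/0.01372 = 12610 d
Total t = 5705 + 12610 = 18320 d
   = 18320 / 365 = 50.2 yr

50.2 years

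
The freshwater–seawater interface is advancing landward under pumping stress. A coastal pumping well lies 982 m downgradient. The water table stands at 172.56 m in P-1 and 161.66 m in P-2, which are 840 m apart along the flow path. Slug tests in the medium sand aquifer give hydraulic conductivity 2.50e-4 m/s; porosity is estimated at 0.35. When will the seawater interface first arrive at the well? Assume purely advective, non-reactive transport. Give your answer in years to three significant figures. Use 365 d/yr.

3.36 years

Hydraulic gradient i = (172.56 − 161.66) / 840 = 10.90 / 840 = 0.01298
K = 2.50e-4 m/s × 86400 s/d = 21.60 m/d
Darcy flux q = K·i = 21.60 × 0.01298 = 0.2803 m/d
Average linear velocity = 0.2803 / 0.35 = 0.8008 m/d
t = L / v = 982 / 0.8008 = 1226 d
   = 1226 / 365 = 3.36 yr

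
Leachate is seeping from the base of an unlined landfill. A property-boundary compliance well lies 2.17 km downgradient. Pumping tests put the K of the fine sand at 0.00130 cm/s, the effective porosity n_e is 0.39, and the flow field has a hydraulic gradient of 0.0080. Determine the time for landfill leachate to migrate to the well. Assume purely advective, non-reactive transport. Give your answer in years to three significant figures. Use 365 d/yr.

258 years

K = 0.00130 cm/s × 864 = 1.123 m/d
Specific discharge q = 1.123 × 0.0080 = 0.008986 m/d
Seepage velocity v = q / n = 0.008986 / 0.39 = 0.02304 m/d
L = 2.17 km = 2170 m
t = L / v = 2170 / 0.02304 = 94180 d
   = 94180 / 365 = 258 yr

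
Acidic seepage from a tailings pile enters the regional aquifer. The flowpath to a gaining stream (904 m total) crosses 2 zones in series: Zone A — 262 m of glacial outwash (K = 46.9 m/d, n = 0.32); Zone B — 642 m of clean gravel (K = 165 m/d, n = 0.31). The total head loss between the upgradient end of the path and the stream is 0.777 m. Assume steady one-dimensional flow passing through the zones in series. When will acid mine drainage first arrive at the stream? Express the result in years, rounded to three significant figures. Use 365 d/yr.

9.45 years

Continuity: the same q passes through each zone, so ΔH = q·Σ(L_j/K_j) — the zones act as resistances in series.
Σ(L/K) = 262/46.9 + 642/165 = 5.586 + 3.891 = 9.477 d
q = ΔH / Σ(L/K) = 0.777 / 9.477 = 0.08199 m/d (same in every zone)
Zone A: v = q/n = 0.08199/0.32 = 0.2562 m/d → t_A = 262/0.2562 = 1023 d
Zone B: v = q/n = 0.08199/0.31 = 0.2645 m/d → t_B = 642/0.2645 = 2427 d
Total t = 1023 + 2427 = 3450 d
   = 3450 / 365 = 9.45 yr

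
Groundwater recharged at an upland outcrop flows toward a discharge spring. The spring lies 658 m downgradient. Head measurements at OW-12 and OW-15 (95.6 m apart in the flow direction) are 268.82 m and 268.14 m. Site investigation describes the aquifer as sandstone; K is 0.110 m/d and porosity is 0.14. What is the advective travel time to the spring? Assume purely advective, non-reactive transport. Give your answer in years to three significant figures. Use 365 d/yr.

323 years

Hydraulic gradient i = (268.82 − 268.14) / 95.6 = 0.68 / 95.6 = 0.007113
q = Ki = 0.110 × 0.007113 = 7.824e-4 m/d
v_s = q/n_e = 7.824e-4/0.14 = 0.005589 m/d
t = L / v = 658 / 0.005589 = 117700 d
   = 117700 / 365 = 323 yr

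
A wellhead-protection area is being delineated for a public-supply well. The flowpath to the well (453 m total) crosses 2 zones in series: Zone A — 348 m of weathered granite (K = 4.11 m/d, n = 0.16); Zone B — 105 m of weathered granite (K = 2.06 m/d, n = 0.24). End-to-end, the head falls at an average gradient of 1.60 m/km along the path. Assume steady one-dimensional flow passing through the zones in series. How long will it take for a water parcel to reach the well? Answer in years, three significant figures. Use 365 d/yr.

41.5 years

Steady 1-D flow in series ⇒ the Darcy flux q is identical in every zone and the zone head losses add (resistances L/K in series).
Σ(L/K) = 348/4.11 + 105/2.06 = 84.67 + 50.97 = 135.6 d
K_eq = L_total / Σ(L/K) = 453 / 135.6 = 3.340 m/d
q = K_eq · i = 3.340 × 0.0016 = 0.005343 m/d (same in every zone)
Zone A: v = q/n = 0.005343/0.16 = 0.03340 m/d → t_A = 348/0.03340 = 10420 d
Zone B: v = q/n = 0.005343/0.24 = 0.02226 m/d → t_B = 105/0.02226 = 4716 d
Total t = 10420 + 4716 = 15140 d
   = 15140 / 365 = 41.5 yr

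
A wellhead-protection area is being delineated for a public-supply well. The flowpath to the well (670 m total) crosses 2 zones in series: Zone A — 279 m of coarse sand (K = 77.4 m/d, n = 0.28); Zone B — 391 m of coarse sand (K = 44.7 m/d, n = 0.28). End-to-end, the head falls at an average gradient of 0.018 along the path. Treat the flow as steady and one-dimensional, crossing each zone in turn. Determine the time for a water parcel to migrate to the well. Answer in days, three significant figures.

192 days

Steady 1-D flow in series ⇒ the Darcy flux q is identical in every zone and the zone head losses add (resistances L/K in series).
Σ(L/K) = 279/77.4 + 391/44.7 = 3.605 + 8.747 = 12.35 d
K_eq = L_total / Σ(L/K) = 670 / 12.35 = 54.24 m/d
q = K_eq · i = 54.24 × 0.018 = 0.9764 m/d (same in every zone)
Zone A: v = q/n = 0.9764/0.28 = 3.487 m/d → t_A = 279/3.487 = 80.01 d
Zone B: v = q/n = 0.9764/0.28 = 3.487 m/d → t_B = 391/3.487 = 112.1 d
Total t = 80.01 + 112.1 = 192.1 d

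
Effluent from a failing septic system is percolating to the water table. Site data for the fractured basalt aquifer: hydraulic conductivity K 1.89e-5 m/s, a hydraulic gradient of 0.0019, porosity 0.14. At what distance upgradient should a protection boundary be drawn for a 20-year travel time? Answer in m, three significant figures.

162 m

K = 1.89e-5 m/s × 86400 s/d = 1.633 m/d
Darcy flux q = K·i = 1.633 × 0.0019 = 0.003103 m/d
v = Ki/n = 1.633·0.0019/0.14 = 0.02216 m/d
T = 20 yr × 365 = 7300 d
L = v × T = 0.02216 × 7300 = 161.8 m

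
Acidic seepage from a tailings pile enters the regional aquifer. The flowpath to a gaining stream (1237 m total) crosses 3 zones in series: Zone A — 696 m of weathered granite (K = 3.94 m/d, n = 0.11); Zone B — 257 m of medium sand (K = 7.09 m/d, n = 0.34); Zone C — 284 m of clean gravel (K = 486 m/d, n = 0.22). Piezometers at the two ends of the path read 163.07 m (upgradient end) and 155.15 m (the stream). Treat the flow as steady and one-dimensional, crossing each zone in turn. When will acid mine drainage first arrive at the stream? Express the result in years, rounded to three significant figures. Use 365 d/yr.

Total head drop ΔH = 163.07 − 155.15 = 7.92 m
Continuity: the same q passes through each zone, so ΔH = q·Σ(L_j/K_j) — the zones act as resistances in series.
Σ(L/K) = 696/3.94 + 257/7.09 + 284/486 = 176.6 + 36.25 + 0.5844 = 213.5 d
q = ΔH / Σ(L/K) = 7.92 / 213.5 = 0.03710 m/d (same in every zone)
Zone A: v = q/n = 0.03710/0.11 = 0.3373 m/d → t_A = 696/0.3373 = 2064 d
Zone B: v = q/n = 0.03710/0.34 = 0.1091 m/d → t_B = 257/0.1091 = 2355 d
Zone C: v = q/n = 0.03710/0.22 = 0.1686 m/d → t_C = 284/0.1686 = 1684 d
Total t = 2064 + 2355 + 1684 = 6103 d
   = 6103 / 365 = 16.7 yr

16.7 years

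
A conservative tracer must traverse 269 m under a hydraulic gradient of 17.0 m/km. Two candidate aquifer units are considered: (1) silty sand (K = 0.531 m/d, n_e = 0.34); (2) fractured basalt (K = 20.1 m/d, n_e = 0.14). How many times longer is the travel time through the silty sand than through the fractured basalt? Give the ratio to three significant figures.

91.9

Unit 1 (silty sand): v = 0.531×0.017/0.34 = 0.02655 m/d, t = 269/0.02655 = 10130 d
Unit 2 (fractured basalt): v = 20.1×0.017/0.14 = 2.441 m/d, t = 269/2.441 = 110.2 d
t(silty sand) / t(fractured basalt) = 10130/110.2 = 91.9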